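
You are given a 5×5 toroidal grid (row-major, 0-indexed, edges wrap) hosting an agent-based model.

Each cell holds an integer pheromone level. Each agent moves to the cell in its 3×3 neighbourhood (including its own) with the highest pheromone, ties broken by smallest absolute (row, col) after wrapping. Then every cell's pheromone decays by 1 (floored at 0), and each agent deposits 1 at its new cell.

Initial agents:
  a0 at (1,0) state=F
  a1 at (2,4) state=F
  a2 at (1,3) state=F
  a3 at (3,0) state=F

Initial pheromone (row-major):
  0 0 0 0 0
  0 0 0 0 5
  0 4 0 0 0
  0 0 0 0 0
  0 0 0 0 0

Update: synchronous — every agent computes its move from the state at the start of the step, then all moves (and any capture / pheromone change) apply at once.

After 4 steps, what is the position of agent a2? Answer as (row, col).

(1, 4)

t=1: a0@(1,4) a1@(1,4) a2@(1,4) a3@(2,1) | pheromone: 0 0 0 0 0 / 0 0 0 0 7 / 0 4 0 0 0 / 0 0 0 0 0 / 0 0 0 0 0
t=2: a0@(1,4) a1@(1,4) a2@(1,4) a3@(2,1) | pheromone: 0 0 0 0 0 / 0 0 0 0 9 / 0 4 0 0 0 / 0 0 0 0 0 / 0 0 0 0 0
t=3: a0@(1,4) a1@(1,4) a2@(1,4) a3@(2,1) | pheromone: 0 0 0 0 0 / 0 0 0 0 11 / 0 4 0 0 0 / 0 0 0 0 0 / 0 0 0 0 0
t=4: a0@(1,4) a1@(1,4) a2@(1,4) a3@(2,1) | pheromone: 0 0 0 0 0 / 0 0 0 0 13 / 0 4 0 0 0 / 0 0 0 0 0 / 0 0 0 0 0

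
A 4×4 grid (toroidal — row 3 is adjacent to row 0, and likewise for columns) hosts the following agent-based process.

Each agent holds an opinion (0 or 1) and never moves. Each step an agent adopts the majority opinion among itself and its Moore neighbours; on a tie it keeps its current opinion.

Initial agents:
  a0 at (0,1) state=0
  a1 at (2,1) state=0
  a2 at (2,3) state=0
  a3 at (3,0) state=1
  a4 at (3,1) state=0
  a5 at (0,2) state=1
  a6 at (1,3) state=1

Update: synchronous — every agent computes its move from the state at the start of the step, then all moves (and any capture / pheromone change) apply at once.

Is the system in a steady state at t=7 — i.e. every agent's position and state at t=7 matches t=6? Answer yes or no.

t=1: a0@(0,1):0 a1@(2,1):0 a2@(2,3):1 a3@(3,0):0 a4@(3,1):0 a5@(0,2):1 a6@(1,3):1
t=2: (unchanged — steady state)

yes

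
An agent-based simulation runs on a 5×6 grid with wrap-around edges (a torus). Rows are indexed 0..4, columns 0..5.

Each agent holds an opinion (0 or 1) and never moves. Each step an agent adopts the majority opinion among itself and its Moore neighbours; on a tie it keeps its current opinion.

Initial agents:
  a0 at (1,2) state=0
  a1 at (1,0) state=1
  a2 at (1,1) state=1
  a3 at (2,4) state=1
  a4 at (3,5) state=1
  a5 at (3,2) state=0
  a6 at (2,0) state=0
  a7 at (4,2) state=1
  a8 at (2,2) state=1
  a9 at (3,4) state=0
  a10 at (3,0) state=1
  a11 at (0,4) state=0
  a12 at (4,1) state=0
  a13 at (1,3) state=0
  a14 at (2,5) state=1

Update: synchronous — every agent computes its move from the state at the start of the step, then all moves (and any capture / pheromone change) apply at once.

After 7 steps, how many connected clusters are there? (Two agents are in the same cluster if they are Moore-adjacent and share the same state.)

2

t=1: a0@(1,2):0 a1@(1,0):1 a2@(1,1):1 a3@(2,4):1 a4@(3,5):1 a5@(3,2):0 a6@(2,0):1 a7@(4,2):0 a8@(2,2):0 a9@(3,4):1 a10@(3,0):1 a11@(0,4):0 a12@(4,1):0 a13@(1,3):0 a14@(2,5):1
t=2: (unchanged — steady state)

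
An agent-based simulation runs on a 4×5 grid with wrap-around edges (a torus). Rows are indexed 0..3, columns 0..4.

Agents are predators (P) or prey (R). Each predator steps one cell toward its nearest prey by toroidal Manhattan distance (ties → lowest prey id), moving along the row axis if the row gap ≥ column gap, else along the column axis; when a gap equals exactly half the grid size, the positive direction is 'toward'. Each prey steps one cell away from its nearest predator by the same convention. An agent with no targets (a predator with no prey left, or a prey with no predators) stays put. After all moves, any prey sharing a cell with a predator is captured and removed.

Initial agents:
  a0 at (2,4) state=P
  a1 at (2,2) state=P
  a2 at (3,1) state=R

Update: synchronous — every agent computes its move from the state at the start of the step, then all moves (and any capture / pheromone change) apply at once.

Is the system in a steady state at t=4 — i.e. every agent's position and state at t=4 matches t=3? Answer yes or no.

no

t=1: a0@(2,0):P a1@(3,2):P a2@(0,1):R
t=2: a0@(3,0):P a1@(0,2):P a2@(1,1):R
t=3: a0@(0,0):P a1@(1,2):P a2@(2,1):R
t=4: a0@(1,0):P a1@(2,2):P a2@(3,1):R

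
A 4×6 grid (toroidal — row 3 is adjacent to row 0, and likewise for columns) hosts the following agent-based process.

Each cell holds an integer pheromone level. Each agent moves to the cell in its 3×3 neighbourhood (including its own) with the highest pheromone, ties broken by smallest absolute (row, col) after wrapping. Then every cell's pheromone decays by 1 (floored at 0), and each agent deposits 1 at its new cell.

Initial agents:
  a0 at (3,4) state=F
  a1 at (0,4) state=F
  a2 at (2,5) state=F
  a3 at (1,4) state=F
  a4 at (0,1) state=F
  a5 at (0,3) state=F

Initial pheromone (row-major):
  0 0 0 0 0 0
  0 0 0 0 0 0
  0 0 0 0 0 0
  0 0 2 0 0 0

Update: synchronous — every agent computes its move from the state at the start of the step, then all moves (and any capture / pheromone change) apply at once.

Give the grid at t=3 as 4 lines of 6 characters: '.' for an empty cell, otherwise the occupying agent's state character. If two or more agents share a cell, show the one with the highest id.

...F..
F.....
......
......

t=1: a0@(0,3) a1@(0,3) a2@(1,0) a3@(0,3) a4@(3,2) a5@(3,2) | pheromone: 0 0 0 3 0 0 / 1 0 0 0 0 0 / 0 0 0 0 0 0 / 0 0 3 0 0 0
t=2: a0@(0,3) a1@(0,3) a2@(1,0) a3@(0,3) a4@(0,3) a5@(0,3) | pheromone: 0 0 0 7 0 0 / 1 0 0 0 0 0 / 0 0 0 0 0 0 / 0 0 2 0 0 0
t=3: a0@(0,3) a1@(0,3) a2@(1,0) a3@(0,3) a4@(0,3) a5@(0,3) | pheromone: 0 0 0 11 0 0 / 1 0 0 0 0 0 / 0 0 0 0 0 0 / 0 0 1 0 0 0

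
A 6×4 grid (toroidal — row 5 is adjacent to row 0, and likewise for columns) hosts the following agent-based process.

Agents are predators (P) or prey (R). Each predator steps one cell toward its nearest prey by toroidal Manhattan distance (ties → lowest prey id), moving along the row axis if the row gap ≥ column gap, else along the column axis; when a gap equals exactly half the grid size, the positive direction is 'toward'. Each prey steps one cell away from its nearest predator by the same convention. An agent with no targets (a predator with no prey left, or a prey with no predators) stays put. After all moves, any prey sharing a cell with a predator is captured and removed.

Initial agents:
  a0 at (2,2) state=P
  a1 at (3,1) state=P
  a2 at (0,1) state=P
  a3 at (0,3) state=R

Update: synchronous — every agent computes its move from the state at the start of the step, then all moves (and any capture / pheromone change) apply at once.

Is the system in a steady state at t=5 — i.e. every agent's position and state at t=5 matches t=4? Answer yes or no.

t=1: a0@(1,2):P a1@(4,1):P a2@(0,2):P
t=2: (unchanged — steady state)

yes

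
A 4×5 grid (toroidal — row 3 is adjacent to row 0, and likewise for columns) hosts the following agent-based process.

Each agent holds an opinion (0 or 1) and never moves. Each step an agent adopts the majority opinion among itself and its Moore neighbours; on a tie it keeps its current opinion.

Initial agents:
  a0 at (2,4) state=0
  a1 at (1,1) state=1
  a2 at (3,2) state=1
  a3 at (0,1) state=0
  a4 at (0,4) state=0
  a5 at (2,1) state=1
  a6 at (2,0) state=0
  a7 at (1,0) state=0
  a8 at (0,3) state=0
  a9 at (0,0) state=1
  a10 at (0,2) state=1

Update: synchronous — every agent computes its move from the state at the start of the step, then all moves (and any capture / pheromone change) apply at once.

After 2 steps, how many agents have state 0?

t=1: a0@(2,4):0 a1@(1,1):1 a2@(3,2):1 a3@(0,1):1 a4@(0,4):0 a5@(2,1):1 a6@(2,0):0 a7@(1,0):0 a8@(0,3):0 a9@(0,0):0 a10@(0,2):1
t=2: (unchanged — steady state)

6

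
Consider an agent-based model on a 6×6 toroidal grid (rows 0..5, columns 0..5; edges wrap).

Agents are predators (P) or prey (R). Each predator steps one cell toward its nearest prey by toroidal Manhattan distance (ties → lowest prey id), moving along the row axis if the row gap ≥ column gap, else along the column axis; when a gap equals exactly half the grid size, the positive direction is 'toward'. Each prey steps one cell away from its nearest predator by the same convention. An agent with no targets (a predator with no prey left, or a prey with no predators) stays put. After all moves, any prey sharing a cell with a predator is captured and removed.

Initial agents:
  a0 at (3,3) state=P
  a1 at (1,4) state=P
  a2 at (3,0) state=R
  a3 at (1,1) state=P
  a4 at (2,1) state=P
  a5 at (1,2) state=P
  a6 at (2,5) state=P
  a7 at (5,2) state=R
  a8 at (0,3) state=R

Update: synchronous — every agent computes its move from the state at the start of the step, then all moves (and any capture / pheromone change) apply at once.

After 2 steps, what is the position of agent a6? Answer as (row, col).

(4, 5)

t=1: a0@(3,4):P a1@(0,4):P a2@(4,0):R a3@(2,1):P a4@(3,1):P a5@(0,2):P a6@(3,5):P a7@(4,2):R a8@(5,3):R
t=2: a0@(3,5):P a1@(5,4):P a2@(5,0):R a3@(3,1):P a4@(4,1):P a5@(5,2):P a6@(4,5):P a8@(4,3):R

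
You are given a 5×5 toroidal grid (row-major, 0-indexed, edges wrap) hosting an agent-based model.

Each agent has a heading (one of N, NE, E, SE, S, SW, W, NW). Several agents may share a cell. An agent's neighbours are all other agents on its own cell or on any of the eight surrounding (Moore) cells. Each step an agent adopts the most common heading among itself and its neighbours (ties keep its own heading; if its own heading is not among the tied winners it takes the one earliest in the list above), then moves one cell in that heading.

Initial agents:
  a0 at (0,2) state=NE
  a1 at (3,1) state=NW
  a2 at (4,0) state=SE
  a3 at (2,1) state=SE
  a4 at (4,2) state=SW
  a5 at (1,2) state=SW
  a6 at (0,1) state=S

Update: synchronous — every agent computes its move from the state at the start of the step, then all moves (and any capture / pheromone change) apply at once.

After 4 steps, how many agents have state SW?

t=1: a0@(1,1):SW a1@(4,2):SE a2@(0,1):SE a3@(3,2):SE a4@(0,1):SW a5@(2,1):SW a6@(1,0):SW
t=2: a0@(2,0):SW a1@(0,3):SE a2@(1,0):SW a3@(4,3):SE a4@(1,0):SW a5@(3,0):SW a6@(2,4):SW
t=3: a0@(3,4):SW a1@(1,4):SE a2@(2,4):SW a3@(0,4):SE a4@(2,4):SW a5@(4,4):SW a6@(3,3):SW
t=4: a0@(4,3):SW a1@(2,0):SE a2@(3,3):SW a3@(1,0):SE a4@(3,3):SW a5@(0,3):SW a6@(4,2):SW

5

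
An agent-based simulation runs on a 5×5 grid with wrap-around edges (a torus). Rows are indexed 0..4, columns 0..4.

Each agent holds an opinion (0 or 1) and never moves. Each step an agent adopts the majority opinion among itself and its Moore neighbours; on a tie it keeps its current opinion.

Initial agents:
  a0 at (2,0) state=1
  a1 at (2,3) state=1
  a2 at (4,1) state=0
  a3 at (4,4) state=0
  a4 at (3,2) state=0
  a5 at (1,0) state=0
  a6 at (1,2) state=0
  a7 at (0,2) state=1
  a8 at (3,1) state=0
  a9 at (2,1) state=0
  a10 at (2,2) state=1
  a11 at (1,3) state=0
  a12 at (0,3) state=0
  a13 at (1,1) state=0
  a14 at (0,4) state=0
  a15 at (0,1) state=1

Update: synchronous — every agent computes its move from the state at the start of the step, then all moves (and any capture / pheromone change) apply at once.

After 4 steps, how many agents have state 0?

t=1: a0@(2,0):0 a1@(2,3):0 a2@(4,1):0 a3@(4,4):0 a4@(3,2):0 a5@(1,0):0 a6@(1,2):0 a7@(0,2):0 a8@(3,1):0 a9@(2,1):0 a10@(2,2):0 a11@(1,3):0 a12@(0,3):0 a13@(1,1):0 a14@(0,4):0 a15@(0,1):0
t=2: (unchanged — steady state)

16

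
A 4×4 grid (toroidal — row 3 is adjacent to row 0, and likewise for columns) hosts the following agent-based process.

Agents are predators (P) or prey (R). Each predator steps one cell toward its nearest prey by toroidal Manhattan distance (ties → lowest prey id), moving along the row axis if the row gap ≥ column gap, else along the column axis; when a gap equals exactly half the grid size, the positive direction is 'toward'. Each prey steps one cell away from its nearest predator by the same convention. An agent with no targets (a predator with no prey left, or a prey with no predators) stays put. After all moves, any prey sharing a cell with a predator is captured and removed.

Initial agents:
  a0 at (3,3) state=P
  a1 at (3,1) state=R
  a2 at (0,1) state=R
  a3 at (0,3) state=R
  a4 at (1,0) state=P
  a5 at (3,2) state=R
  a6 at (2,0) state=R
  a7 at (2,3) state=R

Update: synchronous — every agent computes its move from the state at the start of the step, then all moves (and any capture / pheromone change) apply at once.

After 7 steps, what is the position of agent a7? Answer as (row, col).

t=1: a0@(0,3):P a1@(3,0):R a2@(3,1):R a3@(1,3):R a4@(2,0):P a5@(3,1):R a6@(3,0):R a7@(1,3):R
t=2: a0@(1,3):P a1@(0,0):R a2@(0,1):R a3@(2,3):R a4@(3,0):P a5@(0,1):R a6@(0,0):R a7@(2,3):R
t=3: a0@(2,3):P a1@(1,0):R a2@(1,1):R a3@(3,3):R a4@(0,0):P a5@(1,1):R a6@(1,0):R a7@(3,3):R
t=4: a0@(3,3):P a1@(2,0):R a2@(2,1):R a3@(0,3):R a4@(1,0):P a5@(2,1):R a6@(2,0):R a7@(0,3):R
t=5: a0@(0,3):P a1@(3,0):R a2@(3,1):R a3@(1,3):R a4@(2,0):P a5@(3,1):R a6@(3,0):R a7@(1,3):R
t=6: a0@(1,3):P a1@(0,0):R a2@(0,1):R a3@(2,3):R a4@(3,0):P a5@(0,1):R a6@(0,0):R a7@(2,3):R
t=7: a0@(2,3):P a1@(1,0):R a2@(1,1):R a3@(3,3):R a4@(0,0):P a5@(1,1):R a6@(1,0):R a7@(3,3):R

(3, 3)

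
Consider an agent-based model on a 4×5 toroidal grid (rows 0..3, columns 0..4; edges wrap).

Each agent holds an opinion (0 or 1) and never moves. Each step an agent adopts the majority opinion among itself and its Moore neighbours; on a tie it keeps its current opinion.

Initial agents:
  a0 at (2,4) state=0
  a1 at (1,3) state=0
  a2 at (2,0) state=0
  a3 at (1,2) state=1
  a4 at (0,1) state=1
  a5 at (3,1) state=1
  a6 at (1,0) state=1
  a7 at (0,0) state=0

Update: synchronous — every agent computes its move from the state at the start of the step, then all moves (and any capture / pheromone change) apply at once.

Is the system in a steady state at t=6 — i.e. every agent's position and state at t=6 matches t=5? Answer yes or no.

t=1: a0@(2,4):0 a1@(1,3):0 a2@(2,0):0 a3@(1,2):1 a4@(0,1):1 a5@(3,1):1 a6@(1,0):0 a7@(0,0):1
t=2: (unchanged — steady state)

yes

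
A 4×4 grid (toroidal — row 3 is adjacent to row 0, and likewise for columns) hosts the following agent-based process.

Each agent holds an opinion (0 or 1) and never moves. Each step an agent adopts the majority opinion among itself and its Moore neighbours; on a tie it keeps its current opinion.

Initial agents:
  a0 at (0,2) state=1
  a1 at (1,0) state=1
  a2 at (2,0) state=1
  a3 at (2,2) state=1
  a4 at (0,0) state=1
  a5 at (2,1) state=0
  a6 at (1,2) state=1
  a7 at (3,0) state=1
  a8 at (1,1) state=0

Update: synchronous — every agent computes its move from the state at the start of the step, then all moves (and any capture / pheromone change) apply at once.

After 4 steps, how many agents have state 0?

t=1: a0@(0,2):1 a1@(1,0):1 a2@(2,0):1 a3@(2,2):1 a4@(0,0):1 a5@(2,1):1 a6@(1,2):1 a7@(3,0):1 a8@(1,1):1
t=2: (unchanged — steady state)

0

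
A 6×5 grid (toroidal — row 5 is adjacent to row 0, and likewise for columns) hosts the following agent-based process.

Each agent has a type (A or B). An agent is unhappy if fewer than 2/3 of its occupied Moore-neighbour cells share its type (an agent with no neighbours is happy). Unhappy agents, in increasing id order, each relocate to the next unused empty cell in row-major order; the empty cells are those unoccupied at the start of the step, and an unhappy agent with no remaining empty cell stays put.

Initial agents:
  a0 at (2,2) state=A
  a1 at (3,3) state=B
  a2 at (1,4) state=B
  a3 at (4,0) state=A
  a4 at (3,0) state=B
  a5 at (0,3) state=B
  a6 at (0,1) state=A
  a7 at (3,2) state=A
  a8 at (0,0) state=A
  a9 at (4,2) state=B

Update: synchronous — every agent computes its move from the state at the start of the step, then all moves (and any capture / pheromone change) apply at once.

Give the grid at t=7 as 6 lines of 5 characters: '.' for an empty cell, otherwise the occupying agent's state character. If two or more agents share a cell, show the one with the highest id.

.AB..
BABA.
.B.AA
.B...
.....
.....

t=1: a0@(0,2):A a1@(0,4):B a2@(1,0):B a3@(1,1):A a4@(1,2):B a5@(0,3):B a6@(0,1):A a7@(1,3):A a8@(2,0):A a9@(2,1):B
t=2: a0@(0,0):A a1@(0,4):B a2@(1,4):B a3@(2,2):A a4@(2,3):B a5@(2,4):B a6@(3,0):A a7@(3,1):A a8@(3,2):A a9@(3,3):B
t=3: a0@(0,1):A a1@(0,2):B a2@(1,4):B a3@(0,3):A a4@(1,0):B a5@(2,4):B a6@(1,1):A a7@(3,1):A a8@(1,2):A a9@(1,3):B
t=4: a0@(0,0):A a1@(0,4):B a2@(1,4):B a3@(2,0):A a4@(2,1):B a5@(2,4):B a6@(2,2):A a7@(3,1):A a8@(2,3):A a9@(3,0):B
t=5: a0@(0,1):A a1@(0,2):B a2@(0,3):B a3@(1,0):A a4@(1,1):B a5@(1,2):B a6@(2,2):A a7@(1,3):A a8@(3,2):A a9@(3,3):B
t=6: a0@(0,0):A a1@(0,4):B a2@(0,3):B a3@(1,4):A a4@(2,0):B a5@(2,1):B a6@(2,3):A a7@(2,4):A a8@(3,0):A a9@(3,1):B
t=7: a0@(0,1):A a1@(0,2):B a2@(1,0):B a3@(1,1):A a4@(1,2):B a5@(2,1):B a6@(2,3):A a7@(2,4):A a8@(1,3):A a9@(3,1):B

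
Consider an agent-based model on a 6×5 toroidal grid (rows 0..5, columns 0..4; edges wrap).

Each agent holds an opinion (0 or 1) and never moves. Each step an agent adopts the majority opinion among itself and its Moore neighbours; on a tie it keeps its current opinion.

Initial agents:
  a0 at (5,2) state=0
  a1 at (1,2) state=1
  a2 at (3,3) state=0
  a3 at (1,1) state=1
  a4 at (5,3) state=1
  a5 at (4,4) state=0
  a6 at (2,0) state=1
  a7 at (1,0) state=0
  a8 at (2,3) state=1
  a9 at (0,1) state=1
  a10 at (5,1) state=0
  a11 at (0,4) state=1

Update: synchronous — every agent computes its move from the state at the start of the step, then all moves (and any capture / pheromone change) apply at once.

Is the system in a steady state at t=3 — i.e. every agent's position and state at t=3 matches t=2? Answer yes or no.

t=1: a0@(5,2):0 a1@(1,2):1 a2@(3,3):0 a3@(1,1):1 a4@(5,3):1 a5@(4,4):0 a6@(2,0):1 a7@(1,0):1 a8@(2,3):1 a9@(0,1):1 a10@(5,1):0 a11@(0,4):1
t=2: (unchanged — steady state)

yes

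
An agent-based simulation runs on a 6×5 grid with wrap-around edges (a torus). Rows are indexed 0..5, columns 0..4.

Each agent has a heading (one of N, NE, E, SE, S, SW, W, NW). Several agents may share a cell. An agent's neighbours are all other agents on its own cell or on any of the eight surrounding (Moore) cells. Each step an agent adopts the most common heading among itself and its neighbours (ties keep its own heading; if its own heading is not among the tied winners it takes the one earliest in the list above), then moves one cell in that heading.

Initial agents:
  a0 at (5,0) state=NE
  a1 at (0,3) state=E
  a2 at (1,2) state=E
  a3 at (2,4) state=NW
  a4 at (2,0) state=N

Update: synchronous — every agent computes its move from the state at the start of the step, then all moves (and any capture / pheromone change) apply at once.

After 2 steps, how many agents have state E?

t=1: a0@(4,1):NE a1@(0,4):E a2@(1,3):E a3@(1,3):NW a4@(1,0):N
t=2: a0@(3,2):NE a1@(0,0):E a2@(1,4):E a3@(1,4):E a4@(0,0):N

3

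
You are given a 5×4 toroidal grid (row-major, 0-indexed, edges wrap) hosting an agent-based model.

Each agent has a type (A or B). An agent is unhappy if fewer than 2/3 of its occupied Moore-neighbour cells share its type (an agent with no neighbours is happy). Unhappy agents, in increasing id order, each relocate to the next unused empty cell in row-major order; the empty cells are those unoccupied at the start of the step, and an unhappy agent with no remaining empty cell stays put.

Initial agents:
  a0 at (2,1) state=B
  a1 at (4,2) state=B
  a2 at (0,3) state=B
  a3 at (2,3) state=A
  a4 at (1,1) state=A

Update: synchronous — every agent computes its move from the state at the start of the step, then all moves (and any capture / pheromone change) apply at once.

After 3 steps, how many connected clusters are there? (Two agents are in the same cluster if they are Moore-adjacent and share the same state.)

2

t=1: a0@(0,0):B a1@(4,2):B a2@(0,3):B a3@(2,3):A a4@(0,1):A
t=2: a0@(0,2):B a1@(1,0):B a2@(0,3):B a3@(2,3):A a4@(1,1):A
t=3: a0@(0,0):B a1@(0,1):B a2@(0,3):B a3@(1,2):A a4@(1,3):A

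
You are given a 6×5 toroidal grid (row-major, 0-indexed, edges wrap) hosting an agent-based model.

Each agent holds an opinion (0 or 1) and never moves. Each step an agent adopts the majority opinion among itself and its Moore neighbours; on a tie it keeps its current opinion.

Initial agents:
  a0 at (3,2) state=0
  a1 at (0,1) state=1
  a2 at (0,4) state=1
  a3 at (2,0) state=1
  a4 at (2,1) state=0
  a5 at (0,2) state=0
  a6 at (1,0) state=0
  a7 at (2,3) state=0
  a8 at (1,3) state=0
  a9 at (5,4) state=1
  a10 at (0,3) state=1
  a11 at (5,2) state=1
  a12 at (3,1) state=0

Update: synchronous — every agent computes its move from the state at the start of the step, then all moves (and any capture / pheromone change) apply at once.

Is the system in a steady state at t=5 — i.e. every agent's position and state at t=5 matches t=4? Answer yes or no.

t=1: a0@(3,2):0 a1@(0,1):1 a2@(0,4):1 a3@(2,0):0 a4@(2,1):0 a5@(0,2):1 a6@(1,0):1 a7@(2,3):0 a8@(1,3):0 a9@(5,4):1 a10@(0,3):1 a11@(5,2):1 a12@(3,1):0
t=2: a0@(3,2):0 a1@(0,1):1 a2@(0,4):1 a3@(2,0):0 a4@(2,1):0 a5@(0,2):1 a6@(1,0):1 a7@(2,3):0 a8@(1,3):1 a9@(5,4):1 a10@(0,3):1 a11@(5,2):1 a12@(3,1):0
t=3: (unchanged — steady state)

yes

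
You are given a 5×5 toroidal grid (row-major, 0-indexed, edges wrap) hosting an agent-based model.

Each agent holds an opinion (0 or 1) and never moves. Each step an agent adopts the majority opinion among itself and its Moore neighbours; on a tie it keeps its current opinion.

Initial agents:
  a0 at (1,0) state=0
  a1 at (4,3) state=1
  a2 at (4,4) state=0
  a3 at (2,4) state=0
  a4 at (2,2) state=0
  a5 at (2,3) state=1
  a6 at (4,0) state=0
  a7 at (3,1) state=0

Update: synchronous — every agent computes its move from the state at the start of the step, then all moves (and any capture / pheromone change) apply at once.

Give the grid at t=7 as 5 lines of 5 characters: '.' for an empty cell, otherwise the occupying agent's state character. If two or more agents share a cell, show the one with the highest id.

t=1: a0@(1,0):0 a1@(4,3):1 a2@(4,4):0 a3@(2,4):0 a4@(2,2):0 a5@(2,3):0 a6@(4,0):0 a7@(3,1):0
t=2: (unchanged — steady state)

.....
0....
..000
.0...
0..10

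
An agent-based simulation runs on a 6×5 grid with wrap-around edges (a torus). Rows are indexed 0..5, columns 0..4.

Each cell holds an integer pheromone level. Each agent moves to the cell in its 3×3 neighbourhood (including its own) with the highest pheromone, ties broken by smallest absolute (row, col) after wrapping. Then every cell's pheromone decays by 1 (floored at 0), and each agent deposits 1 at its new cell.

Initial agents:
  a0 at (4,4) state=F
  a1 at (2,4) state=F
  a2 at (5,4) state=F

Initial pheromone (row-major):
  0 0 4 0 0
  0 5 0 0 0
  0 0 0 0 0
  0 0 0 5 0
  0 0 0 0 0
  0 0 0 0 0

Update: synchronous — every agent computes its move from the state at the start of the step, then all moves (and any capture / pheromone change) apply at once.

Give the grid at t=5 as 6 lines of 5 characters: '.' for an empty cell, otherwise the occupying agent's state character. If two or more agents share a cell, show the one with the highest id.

.....
.F...
.....
...F.
.....
.....

t=1: a0@(3,3) a1@(3,3) a2@(0,0) | pheromone: 1 0 3 0 0 / 0 4 0 0 0 / 0 0 0 0 0 / 0 0 0 6 0 / 0 0 0 0 0 / 0 0 0 0 0
t=2: a0@(3,3) a1@(3,3) a2@(1,1) | pheromone: 0 0 2 0 0 / 0 4 0 0 0 / 0 0 0 0 0 / 0 0 0 7 0 / 0 0 0 0 0 / 0 0 0 0 0
t=3: a0@(3,3) a1@(3,3) a2@(1,1) | pheromone: 0 0 1 0 0 / 0 4 0 0 0 / 0 0 0 0 0 / 0 0 0 8 0 / 0 0 0 0 0 / 0 0 0 0 0
t=4: a0@(3,3) a1@(3,3) a2@(1,1) | pheromone: 0 0 0 0 0 / 0 4 0 0 0 / 0 0 0 0 0 / 0 0 0 9 0 / 0 0 0 0 0 / 0 0 0 0 0
t=5: a0@(3,3) a1@(3,3) a2@(1,1) | pheromone: 0 0 0 0 0 / 0 4 0 0 0 / 0 0 0 0 0 / 0 0 0 10 0 / 0 0 0 0 0 / 0 0 0 0 0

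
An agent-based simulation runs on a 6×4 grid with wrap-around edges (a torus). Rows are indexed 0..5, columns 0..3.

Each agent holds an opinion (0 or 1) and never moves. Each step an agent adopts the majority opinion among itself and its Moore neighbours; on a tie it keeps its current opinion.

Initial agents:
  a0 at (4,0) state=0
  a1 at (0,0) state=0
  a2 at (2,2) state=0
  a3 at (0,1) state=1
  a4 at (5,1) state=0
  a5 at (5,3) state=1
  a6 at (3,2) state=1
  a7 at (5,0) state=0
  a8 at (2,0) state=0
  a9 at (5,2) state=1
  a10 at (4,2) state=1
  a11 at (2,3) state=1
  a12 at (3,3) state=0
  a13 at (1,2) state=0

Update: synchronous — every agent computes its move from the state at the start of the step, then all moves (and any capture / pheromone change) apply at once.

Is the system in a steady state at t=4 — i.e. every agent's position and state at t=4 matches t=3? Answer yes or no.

yes

t=1: a0@(4,0):0 a1@(0,0):0 a2@(2,2):0 a3@(0,1):0 a4@(5,1):0 a5@(5,3):1 a6@(3,2):1 a7@(5,0):0 a8@(2,0):0 a9@(5,2):1 a10@(4,2):1 a11@(2,3):0 a12@(3,3):0 a13@(1,2):0
t=2: a0@(4,0):0 a1@(0,0):0 a2@(2,2):0 a3@(0,1):0 a4@(5,1):0 a5@(5,3):1 a6@(3,2):0 a7@(5,0):0 a8@(2,0):0 a9@(5,2):1 a10@(4,2):1 a11@(2,3):0 a12@(3,3):0 a13@(1,2):0
t=3: (unchanged — steady state)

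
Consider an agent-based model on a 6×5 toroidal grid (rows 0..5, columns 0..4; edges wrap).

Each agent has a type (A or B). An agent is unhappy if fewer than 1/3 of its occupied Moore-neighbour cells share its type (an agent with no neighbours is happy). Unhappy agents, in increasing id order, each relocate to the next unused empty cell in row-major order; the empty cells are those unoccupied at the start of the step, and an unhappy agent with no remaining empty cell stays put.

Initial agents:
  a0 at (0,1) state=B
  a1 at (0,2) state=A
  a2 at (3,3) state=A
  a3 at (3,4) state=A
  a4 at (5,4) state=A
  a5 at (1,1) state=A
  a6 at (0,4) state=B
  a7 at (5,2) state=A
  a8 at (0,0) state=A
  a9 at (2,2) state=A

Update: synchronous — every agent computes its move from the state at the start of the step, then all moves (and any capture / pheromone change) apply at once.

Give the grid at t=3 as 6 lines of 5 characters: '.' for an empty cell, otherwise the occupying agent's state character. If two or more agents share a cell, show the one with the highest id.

A.AB.
BA...
..A..
...AA
.....
..A.A

t=1: a0@(0,3):B a1@(0,2):A a2@(3,3):A a3@(3,4):A a4@(5,4):A a5@(1,1):A a6@(1,0):B a7@(5,2):A a8@(0,0):A a9@(2,2):A
t=2: a0@(0,1):B a1@(0,2):A a2@(3,3):A a3@(3,4):A a4@(5,4):A a5@(1,1):A a6@(0,4):B a7@(5,2):A a8@(0,0):A a9@(2,2):A
t=3: a0@(0,3):B a1@(0,2):A a2@(3,3):A a3@(3,4):A a4@(5,4):A a5@(1,1):A a6@(1,0):B a7@(5,2):A a8@(0,0):A a9@(2,2):A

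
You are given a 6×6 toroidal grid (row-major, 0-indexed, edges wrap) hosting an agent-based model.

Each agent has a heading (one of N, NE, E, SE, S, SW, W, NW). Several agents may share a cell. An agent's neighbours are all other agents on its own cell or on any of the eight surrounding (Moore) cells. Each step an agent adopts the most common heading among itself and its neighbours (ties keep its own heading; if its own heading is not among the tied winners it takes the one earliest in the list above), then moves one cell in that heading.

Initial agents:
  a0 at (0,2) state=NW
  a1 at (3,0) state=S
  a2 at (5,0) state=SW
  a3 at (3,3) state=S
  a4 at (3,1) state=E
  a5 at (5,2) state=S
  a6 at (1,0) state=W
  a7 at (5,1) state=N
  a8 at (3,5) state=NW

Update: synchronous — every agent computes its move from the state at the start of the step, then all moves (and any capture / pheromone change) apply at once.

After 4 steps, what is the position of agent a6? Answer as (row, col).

t=1: a0@(5,1):NW a1@(4,0):S a2@(0,5):SW a3@(4,3):S a4@(3,2):E a5@(0,2):S a6@(1,5):W a7@(4,1):N a8@(2,4):NW
t=2: a0@(0,1):S a1@(5,0):S a2@(1,4):SW a3@(5,3):S a4@(3,3):E a5@(1,2):S a6@(1,4):W a7@(3,1):N a8@(1,3):NW
t=3: a0@(1,1):S a1@(0,0):S a2@(2,3):SW a3@(0,3):S a4@(3,4):E a5@(2,2):S a6@(1,3):W a7@(2,1):N a8@(0,2):NW
t=4: a0@(2,1):S a1@(1,0):S a2@(3,2):SW a3@(1,3):S a4@(3,5):E a5@(3,2):S a6@(2,3):S a7@(3,1):S a8@(1,2):S

(2, 3)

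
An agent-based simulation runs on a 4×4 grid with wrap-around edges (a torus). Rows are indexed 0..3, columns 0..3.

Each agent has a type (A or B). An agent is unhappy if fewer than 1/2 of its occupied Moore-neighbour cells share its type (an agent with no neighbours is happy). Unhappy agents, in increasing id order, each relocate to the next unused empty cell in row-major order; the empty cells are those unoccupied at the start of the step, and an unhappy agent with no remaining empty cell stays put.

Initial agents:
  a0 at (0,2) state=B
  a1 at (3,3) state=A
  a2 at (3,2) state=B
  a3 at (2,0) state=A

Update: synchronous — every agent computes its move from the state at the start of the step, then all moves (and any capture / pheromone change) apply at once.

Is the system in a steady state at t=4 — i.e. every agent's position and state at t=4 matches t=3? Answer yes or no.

yes

t=1: a0@(0,2):B a1@(0,0):A a2@(3,2):B a3@(2,0):A
t=2: (unchanged — steady state)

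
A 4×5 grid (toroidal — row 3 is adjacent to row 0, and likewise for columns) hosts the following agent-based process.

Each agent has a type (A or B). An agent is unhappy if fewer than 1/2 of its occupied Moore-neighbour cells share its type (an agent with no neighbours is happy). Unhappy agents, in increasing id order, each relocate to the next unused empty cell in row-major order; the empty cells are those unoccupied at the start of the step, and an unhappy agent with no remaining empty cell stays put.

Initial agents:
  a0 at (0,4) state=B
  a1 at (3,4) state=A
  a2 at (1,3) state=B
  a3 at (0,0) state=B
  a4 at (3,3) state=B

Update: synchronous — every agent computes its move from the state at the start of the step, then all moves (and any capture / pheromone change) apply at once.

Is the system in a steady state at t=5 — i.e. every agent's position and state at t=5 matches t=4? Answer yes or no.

no

t=1: a0@(0,4):B a1@(0,1):A a2@(1,3):B a3@(0,0):B a4@(3,3):B
t=2: a0@(0,4):B a1@(0,2):A a2@(1,3):B a3@(0,0):B a4@(3,3):B
t=3: a0@(0,4):B a1@(0,1):A a2@(1,3):B a3@(0,0):B a4@(3,3):B
t=4: a0@(0,4):B a1@(0,2):A a2@(1,3):B a3@(0,0):B a4@(3,3):B
t=5: a0@(0,4):B a1@(0,1):A a2@(1,3):B a3@(0,0):B a4@(3,3):B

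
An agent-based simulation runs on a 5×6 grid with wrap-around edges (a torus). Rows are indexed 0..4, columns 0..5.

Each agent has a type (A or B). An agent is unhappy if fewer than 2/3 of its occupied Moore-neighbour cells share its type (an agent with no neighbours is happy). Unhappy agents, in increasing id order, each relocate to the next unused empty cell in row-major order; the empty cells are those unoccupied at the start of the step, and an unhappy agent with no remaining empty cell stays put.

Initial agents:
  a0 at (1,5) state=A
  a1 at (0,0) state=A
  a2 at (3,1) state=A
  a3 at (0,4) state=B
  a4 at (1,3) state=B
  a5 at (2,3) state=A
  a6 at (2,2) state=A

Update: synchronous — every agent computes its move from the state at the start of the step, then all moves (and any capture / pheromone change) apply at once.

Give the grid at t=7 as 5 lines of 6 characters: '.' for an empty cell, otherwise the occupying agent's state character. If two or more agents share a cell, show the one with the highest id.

t=1: a0@(0,1):A a1@(0,0):A a2@(3,1):A a3@(0,2):B a4@(0,3):B a5@(0,5):A a6@(2,2):A
t=2: a0@(0,4):A a1@(0,0):A a2@(3,1):A a3@(1,0):B a4@(0,3):B a5@(0,5):A a6@(2,2):A
t=3: a0@(0,1):A a1@(0,2):A a2@(3,1):A a3@(1,1):B a4@(1,2):B a5@(0,5):A a6@(2,2):A
t=4: a0@(0,0):A a1@(0,3):A a2@(3,1):A a3@(0,4):B a4@(1,0):B a5@(0,5):A a6@(1,3):A
t=5: a0@(0,1):A a1@(0,2):A a2@(3,1):A a3@(1,1):B a4@(1,2):B a5@(1,4):A a6@(1,5):A
t=6: a0@(0,0):A a1@(0,3):A a2@(3,1):A a3@(0,4):B a4@(0,5):B a5@(1,4):A a6@(1,5):A
t=7: a0@(0,1):A a1@(0,2):A a2@(3,1):A a3@(1,0):B a4@(1,1):B a5@(1,2):A a6@(1,3):A

.AA...
BBAA..
......
.A....
......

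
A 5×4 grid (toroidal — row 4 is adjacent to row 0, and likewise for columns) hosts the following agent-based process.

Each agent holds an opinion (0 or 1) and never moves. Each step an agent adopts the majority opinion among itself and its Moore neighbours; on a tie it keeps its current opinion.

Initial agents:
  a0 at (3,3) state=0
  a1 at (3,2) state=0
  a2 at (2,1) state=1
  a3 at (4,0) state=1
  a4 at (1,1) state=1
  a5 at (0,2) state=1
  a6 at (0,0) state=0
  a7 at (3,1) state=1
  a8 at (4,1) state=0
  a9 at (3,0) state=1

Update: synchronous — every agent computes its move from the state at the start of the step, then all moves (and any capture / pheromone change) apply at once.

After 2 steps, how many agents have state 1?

9

t=1: a0@(3,3):0 a1@(3,2):0 a2@(2,1):1 a3@(4,0):1 a4@(1,1):1 a5@(0,2):1 a6@(0,0):0 a7@(3,1):1 a8@(4,1):1 a9@(3,0):1
t=2: a0@(3,3):0 a1@(3,2):1 a2@(2,1):1 a3@(4,0):1 a4@(1,1):1 a5@(0,2):1 a6@(0,0):1 a7@(3,1):1 a8@(4,1):1 a9@(3,0):1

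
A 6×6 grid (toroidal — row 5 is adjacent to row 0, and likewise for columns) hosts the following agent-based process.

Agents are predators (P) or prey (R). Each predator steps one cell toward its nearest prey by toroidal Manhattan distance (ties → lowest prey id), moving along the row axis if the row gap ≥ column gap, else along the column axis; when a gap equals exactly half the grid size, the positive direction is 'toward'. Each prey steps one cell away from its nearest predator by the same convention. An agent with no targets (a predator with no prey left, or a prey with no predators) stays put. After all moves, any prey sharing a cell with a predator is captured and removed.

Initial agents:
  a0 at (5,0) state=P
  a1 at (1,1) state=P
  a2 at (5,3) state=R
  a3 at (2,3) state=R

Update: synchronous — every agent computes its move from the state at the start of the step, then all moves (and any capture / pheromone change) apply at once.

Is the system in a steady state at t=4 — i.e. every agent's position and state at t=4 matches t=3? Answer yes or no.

no

t=1: a0@(5,1):P a1@(1,2):P a2@(5,2):R a3@(2,4):R
t=2: a0@(5,2):P a1@(0,2):P a2@(5,3):R a3@(2,5):R
t=3: a0@(5,3):P a1@(5,2):P a2@(5,4):R a3@(2,4):R
t=4: a0@(5,4):P a1@(5,3):P a2@(5,5):R a3@(1,4):R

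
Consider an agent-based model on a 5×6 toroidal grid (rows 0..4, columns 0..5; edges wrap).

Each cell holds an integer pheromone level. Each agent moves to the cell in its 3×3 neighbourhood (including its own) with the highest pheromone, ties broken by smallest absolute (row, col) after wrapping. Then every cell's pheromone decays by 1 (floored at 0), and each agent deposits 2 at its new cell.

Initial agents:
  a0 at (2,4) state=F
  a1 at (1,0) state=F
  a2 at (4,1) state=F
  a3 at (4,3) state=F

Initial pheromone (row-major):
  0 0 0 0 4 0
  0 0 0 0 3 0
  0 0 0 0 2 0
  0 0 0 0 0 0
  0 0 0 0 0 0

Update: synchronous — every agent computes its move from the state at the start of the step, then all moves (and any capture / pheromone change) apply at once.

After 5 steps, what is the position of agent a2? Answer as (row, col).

(0, 0)

t=1: a0@(1,4) a1@(0,0) a2@(0,0) a3@(0,4) | pheromone: 4 0 0 0 5 0 / 0 0 0 0 4 0 / 0 0 0 0 1 0 / 0 0 0 0 0 0 / 0 0 0 0 0 0
t=2: a0@(0,4) a1@(0,0) a2@(0,0) a3@(0,4) | pheromone: 7 0 0 0 8 0 / 0 0 0 0 3 0 / 0 0 0 0 0 0 / 0 0 0 0 0 0 / 0 0 0 0 0 0
t=3: a0@(0,4) a1@(0,0) a2@(0,0) a3@(0,4) | pheromone: 10 0 0 0 11 0 / 0 0 0 0 2 0 / 0 0 0 0 0 0 / 0 0 0 0 0 0 / 0 0 0 0 0 0
t=4: a0@(0,4) a1@(0,0) a2@(0,0) a3@(0,4) | pheromone: 13 0 0 0 14 0 / 0 0 0 0 1 0 / 0 0 0 0 0 0 / 0 0 0 0 0 0 / 0 0 0 0 0 0
t=5: a0@(0,4) a1@(0,0) a2@(0,0) a3@(0,4) | pheromone: 16 0 0 0 17 0 / 0 0 0 0 0 0 / 0 0 0 0 0 0 / 0 0 0 0 0 0 / 0 0 0 0 0 0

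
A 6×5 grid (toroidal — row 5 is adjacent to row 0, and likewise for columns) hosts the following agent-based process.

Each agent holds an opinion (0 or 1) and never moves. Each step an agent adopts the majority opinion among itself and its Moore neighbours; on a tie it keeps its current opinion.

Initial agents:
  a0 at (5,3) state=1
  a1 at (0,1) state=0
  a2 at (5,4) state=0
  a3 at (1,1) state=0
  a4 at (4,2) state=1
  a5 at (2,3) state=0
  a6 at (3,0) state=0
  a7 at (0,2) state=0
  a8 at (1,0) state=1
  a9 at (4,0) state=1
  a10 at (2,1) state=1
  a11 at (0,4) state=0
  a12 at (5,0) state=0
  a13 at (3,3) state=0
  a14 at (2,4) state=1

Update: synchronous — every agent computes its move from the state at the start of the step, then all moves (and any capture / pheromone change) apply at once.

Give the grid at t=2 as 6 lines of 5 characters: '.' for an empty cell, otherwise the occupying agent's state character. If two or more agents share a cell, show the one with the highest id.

.00.0
00...
.1.00
1..0.
0.0..
0..00

t=1: a0@(5,3):0 a1@(0,1):0 a2@(5,4):0 a3@(1,1):0 a4@(4,2):1 a5@(2,3):0 a6@(3,0):1 a7@(0,2):0 a8@(1,0):1 a9@(4,0):0 a10@(2,1):1 a11@(0,4):0 a12@(5,0):0 a13@(3,3):0 a14@(2,4):0
t=2: a0@(5,3):0 a1@(0,1):0 a2@(5,4):0 a3@(1,1):0 a4@(4,2):0 a5@(2,3):0 a6@(3,0):1 a7@(0,2):0 a8@(1,0):0 a9@(4,0):0 a10@(2,1):1 a11@(0,4):0 a12@(5,0):0 a13@(3,3):0 a14@(2,4):0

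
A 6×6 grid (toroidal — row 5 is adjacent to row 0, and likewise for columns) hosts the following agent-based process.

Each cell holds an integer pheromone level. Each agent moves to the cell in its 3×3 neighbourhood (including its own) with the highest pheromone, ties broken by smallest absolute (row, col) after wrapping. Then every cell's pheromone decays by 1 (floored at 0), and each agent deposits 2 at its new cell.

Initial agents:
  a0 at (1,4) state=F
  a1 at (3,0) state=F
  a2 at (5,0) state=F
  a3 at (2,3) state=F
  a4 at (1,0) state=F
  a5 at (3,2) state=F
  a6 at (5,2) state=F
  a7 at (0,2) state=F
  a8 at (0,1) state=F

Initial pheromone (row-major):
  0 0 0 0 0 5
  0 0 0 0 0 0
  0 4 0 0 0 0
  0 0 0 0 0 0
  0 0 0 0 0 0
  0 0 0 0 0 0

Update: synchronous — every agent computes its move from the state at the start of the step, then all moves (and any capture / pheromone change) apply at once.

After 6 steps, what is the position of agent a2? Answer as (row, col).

(0, 5)

t=1: a0@(0,5) a1@(2,1) a2@(0,5) a3@(1,2) a4@(0,5) a5@(2,1) a6@(0,1) a7@(0,1) a8@(0,0) | pheromone: 2 4 0 0 0 10 / 0 0 2 0 0 0 / 0 7 0 0 0 0 / 0 0 0 0 0 0 / 0 0 0 0 0 0 / 0 0 0 0 0 0
t=2: a0@(0,5) a1@(2,1) a2@(0,5) a3@(2,1) a4@(0,5) a5@(2,1) a6@(0,1) a7@(0,1) a8@(0,5) | pheromone: 1 7 0 0 0 17 / 0 0 1 0 0 0 / 0 12 0 0 0 0 / 0 0 0 0 0 0 / 0 0 0 0 0 0 / 0 0 0 0 0 0
t=3: a0@(0,5) a1@(2,1) a2@(0,5) a3@(2,1) a4@(0,5) a5@(2,1) a6@(0,1) a7@(0,1) a8@(0,5) | pheromone: 0 10 0 0 0 24 / 0 0 0 0 0 0 / 0 17 0 0 0 0 / 0 0 0 0 0 0 / 0 0 0 0 0 0 / 0 0 0 0 0 0
t=4: a0@(0,5) a1@(2,1) a2@(0,5) a3@(2,1) a4@(0,5) a5@(2,1) a6@(0,1) a7@(0,1) a8@(0,5) | pheromone: 0 13 0 0 0 31 / 0 0 0 0 0 0 / 0 22 0 0 0 0 / 0 0 0 0 0 0 / 0 0 0 0 0 0 / 0 0 0 0 0 0
t=5: a0@(0,5) a1@(2,1) a2@(0,5) a3@(2,1) a4@(0,5) a5@(2,1) a6@(0,1) a7@(0,1) a8@(0,5) | pheromone: 0 16 0 0 0 38 / 0 0 0 0 0 0 / 0 27 0 0 0 0 / 0 0 0 0 0 0 / 0 0 0 0 0 0 / 0 0 0 0 0 0
t=6: a0@(0,5) a1@(2,1) a2@(0,5) a3@(2,1) a4@(0,5) a5@(2,1) a6@(0,1) a7@(0,1) a8@(0,5) | pheromone: 0 19 0 0 0 45 / 0 0 0 0 0 0 / 0 32 0 0 0 0 / 0 0 0 0 0 0 / 0 0 0 0 0 0 / 0 0 0 0 0 0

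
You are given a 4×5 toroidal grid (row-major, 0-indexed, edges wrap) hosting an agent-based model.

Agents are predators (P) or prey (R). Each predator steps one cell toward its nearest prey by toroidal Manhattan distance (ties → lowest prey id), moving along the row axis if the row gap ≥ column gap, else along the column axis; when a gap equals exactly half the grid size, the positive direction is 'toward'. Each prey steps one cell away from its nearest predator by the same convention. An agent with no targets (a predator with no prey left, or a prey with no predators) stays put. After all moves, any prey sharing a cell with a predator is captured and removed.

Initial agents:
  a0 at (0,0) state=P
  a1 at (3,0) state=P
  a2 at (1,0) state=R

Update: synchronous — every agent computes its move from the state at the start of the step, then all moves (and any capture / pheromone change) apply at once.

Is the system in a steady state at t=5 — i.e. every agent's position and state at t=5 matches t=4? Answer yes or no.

t=1: a0@(1,0):P a1@(0,0):P a2@(2,0):R
t=2: a0@(2,0):P a1@(1,0):P a2@(3,0):R
t=3: a0@(3,0):P a1@(2,0):P a2@(0,0):R
t=4: a0@(0,0):P a1@(3,0):P a2@(1,0):R
t=5: a0@(1,0):P a1@(0,0):P a2@(2,0):R

no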